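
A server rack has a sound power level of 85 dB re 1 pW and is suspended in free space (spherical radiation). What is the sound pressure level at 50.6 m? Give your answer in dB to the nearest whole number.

The power spreads over a sphere of area 4π·r², so L_p = L_w − 10·log₁₀(4π·r²).
4π·r² = 3.217e+04 m², 10·log₁₀ of that is 45.075 dB.
L_p = 85 − 45.075 = 39.92 dB.

40 dB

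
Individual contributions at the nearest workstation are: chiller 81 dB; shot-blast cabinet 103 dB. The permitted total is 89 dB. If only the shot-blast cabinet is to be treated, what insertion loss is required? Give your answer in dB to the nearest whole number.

15 dB

Everything except the shot-blast cabinet sums to 10^(81/10) = 1.259e+08 in linear terms, 81.00 dB.
The limit corresponds to 10^(89/10) = 7.943e+08; subtracting the fixed part leaves 6.684e+08 for the shot-blast cabinet, i.e. 88.25 dB.
Required insertion loss = 103 − 88.25 = 14.75 dB.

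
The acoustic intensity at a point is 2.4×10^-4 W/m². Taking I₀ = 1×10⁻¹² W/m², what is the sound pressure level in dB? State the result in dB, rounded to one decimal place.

Dividing by I₀ shifts the exponent by 12: I/I₀ = 2.4×10^8.
L = 10·(0.3802 + 8) = 83.80 dB.

83.8 dB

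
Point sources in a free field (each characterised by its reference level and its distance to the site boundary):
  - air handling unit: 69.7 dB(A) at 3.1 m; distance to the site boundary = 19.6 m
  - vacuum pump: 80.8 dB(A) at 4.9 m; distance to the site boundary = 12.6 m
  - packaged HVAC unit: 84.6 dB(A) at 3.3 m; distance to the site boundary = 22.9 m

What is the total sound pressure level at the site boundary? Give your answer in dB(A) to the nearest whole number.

74 dB(A)

Apply inverse-square spreading to bring every level to the receiver, then sum 10^(L/10).
air handling unit: 69.7 − 20·log₁₀(19.6/3.1) = 69.7 − 16.02 = 53.68 dB(A).
vacuum pump: 80.8 − 20·log₁₀(12.6/4.9) = 80.8 − 8.20 = 72.60 dB(A).
packaged HVAC unit: 84.6 − 20·log₁₀(22.9/3.3) = 84.6 − 16.83 = 67.77 dB(A).
Σ 10^(L/10) = 2.440e+07 → L_total = 10·log₁₀(2.440e+07) = 73.87 dB(A).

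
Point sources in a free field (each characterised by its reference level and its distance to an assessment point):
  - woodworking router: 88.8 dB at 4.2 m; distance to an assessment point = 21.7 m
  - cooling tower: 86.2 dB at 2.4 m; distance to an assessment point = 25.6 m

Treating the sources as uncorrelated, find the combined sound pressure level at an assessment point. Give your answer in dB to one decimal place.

75.1 dB

Apply inverse-square spreading to bring every level to the receiver, then sum 10^(L/10).
woodworking router: 88.8 − 20·log₁₀(21.7/4.2) = 88.8 − 14.26 = 74.54 dB.
cooling tower: 86.2 − 20·log₁₀(25.6/2.4) = 86.2 − 20.56 = 65.64 dB.
Σ 10^(L/10) = 3.208e+07 → L_total = 10·log₁₀(3.208e+07) = 75.06 dB.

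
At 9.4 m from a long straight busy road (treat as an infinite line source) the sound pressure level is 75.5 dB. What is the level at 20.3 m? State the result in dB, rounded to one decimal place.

Line-source attenuation: ΔL = 10·log₁₀(r₂/r₁) = 10·log₁₀(20.3/9.4) = 3.344 dB.
L₂ = 75.5 − 10·log₁₀(20.3/9.4) = 75.5 − 3.344 = 72.16 dB.

72.2 dB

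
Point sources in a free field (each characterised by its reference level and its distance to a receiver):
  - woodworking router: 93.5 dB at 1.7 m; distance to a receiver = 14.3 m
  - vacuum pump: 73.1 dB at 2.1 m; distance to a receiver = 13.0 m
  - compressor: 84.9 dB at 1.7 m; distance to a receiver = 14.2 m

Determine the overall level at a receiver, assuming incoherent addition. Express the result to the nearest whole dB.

First find each source's level at the receiver (point-source: −20·log₁₀(r/r_ref)), then combine on an intensity basis.
woodworking router: 93.5 − 20·log₁₀(14.3/1.7) = 93.5 − 18.50 = 75.00 dB.
vacuum pump: 73.1 − 20·log₁₀(13.0/2.1) = 73.1 − 15.83 = 57.27 dB.
compressor: 84.9 − 20·log₁₀(14.2/1.7) = 84.9 − 18.44 = 66.46 dB.
Σ 10^(L/10) = 3.660e+07 → L_total = 10·log₁₀(3.660e+07) = 75.63 dB.

76 dB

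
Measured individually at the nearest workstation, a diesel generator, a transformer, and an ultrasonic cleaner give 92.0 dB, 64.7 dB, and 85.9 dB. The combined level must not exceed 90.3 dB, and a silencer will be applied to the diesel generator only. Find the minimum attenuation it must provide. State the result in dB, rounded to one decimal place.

Everything except the diesel generator sums to 10^(64.7/10) + 10^(85.9/10) = 3.920e+08 in linear terms, 85.93 dB.
The limit corresponds to 10^(90.3/10) = 1.072e+09; subtracting the fixed part leaves 6.795e+08 for the diesel generator, i.e. 88.32 dB.
So the diesel generator must be reduced from 92.0 to 88.32 dB: IL = 3.68 dB.

3.7 dB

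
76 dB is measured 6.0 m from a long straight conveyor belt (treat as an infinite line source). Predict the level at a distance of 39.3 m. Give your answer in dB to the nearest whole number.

Cylindrical spreading from a line source gives a 10·log₁₀(r₂/r₁) drop.
L₂ = 76 − 10·log₁₀(39.3/6.0) = 76 − 8.162 = 67.84 dB.

68 dB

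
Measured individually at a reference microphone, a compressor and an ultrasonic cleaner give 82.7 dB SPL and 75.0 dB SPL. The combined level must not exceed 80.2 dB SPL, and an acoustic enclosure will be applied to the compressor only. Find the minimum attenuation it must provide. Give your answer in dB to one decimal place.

Fixed contribution from the other source: Σ 10^(L/10) = 10^(75.0/10) = 3.162e+07 (75.00 dB SPL).
The limit corresponds to 10^(80.2/10) = 1.047e+08; subtracting the fixed part leaves 7.309e+07 for the compressor, i.e. 78.64 dB SPL.
So the compressor must be reduced from 82.7 to 78.64 dB SPL: IL = 4.06 dB.

4.1 dB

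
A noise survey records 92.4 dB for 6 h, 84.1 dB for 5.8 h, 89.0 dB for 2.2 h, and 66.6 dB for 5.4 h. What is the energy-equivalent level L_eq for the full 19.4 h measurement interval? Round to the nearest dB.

88 dB

The energy average is taken in the linear domain: L_eq = 10·log₁₀[(Σ tᵢ·10^(Lᵢ/10))/T], T = 19.4 h.
Σ tᵢ·10^(Lᵢ/10) = 6·10^(92.4/10) + 5.8·10^(84.1/10) + 2.2·10^(89.0/10) + 5.4·10^(66.6/10) = 1.369e+10.
L_eq = 10·log₁₀(1.369e+10/19.4) = 88.49 dB.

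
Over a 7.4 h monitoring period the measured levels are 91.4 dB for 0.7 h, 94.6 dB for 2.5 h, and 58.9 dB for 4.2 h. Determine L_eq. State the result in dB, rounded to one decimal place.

90.4 dB

L_eq = 10·log₁₀[(1/T)·Σ tᵢ·10^(Lᵢ/10)] with T = 7.4 h.
Σ tᵢ·10^(Lᵢ/10) = 0.7·10^(91.4/10) + 2.5·10^(94.6/10) + 4.2·10^(58.9/10) = 8.180e+09.
L_eq = 10·log₁₀(8.180e+09/7.4) = 90.44 dB.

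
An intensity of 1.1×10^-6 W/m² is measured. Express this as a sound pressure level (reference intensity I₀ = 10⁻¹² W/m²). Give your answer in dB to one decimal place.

I/I₀ = 1.1×10^-6/10⁻¹² = 1.1×10^6, and L = 10·log₁₀(I/I₀).
L = 10·(0.0414 + 6) = 60.41 dB.

60.4 dB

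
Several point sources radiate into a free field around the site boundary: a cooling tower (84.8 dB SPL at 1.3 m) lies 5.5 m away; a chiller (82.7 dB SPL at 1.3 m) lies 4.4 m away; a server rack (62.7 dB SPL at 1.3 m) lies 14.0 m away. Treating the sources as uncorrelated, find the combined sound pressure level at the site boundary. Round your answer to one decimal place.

First find each source's level at the receiver (point-source: −20·log₁₀(r/r_ref)), then combine on an intensity basis.
cooling tower: 84.8 − 20·log₁₀(5.5/1.3) = 84.8 − 12.53 = 72.27 dB SPL.
chiller: 82.7 − 20·log₁₀(4.4/1.3) = 82.7 − 10.59 = 72.11 dB SPL.
server rack: 62.7 − 20·log₁₀(14.0/1.3) = 62.7 − 20.64 = 42.06 dB SPL.
Σ 10^(L/10) = 3.314e+07 → L_total = 10·log₁₀(3.314e+07) = 75.20 dB SPL.

75.2 dB SPL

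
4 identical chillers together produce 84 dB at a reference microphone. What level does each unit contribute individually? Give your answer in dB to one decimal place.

78.0 dB

4 equal contributions raise the level by 10·log₁₀ 4 = 6.021 dB, so each unit alone gives 84 − 6.021.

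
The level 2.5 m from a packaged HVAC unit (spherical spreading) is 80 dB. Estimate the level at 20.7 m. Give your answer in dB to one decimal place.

For a point source, L₂ = L₁ − 20·log₁₀(r₂/r₁).
L₂ = 80 − 20·log₁₀(20.7/2.5) = 80 − 18.361 = 61.64 dB.

61.6 dB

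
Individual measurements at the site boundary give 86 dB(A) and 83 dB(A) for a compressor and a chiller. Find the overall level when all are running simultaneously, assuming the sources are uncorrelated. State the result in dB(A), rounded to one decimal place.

87.8 dB(A)

Incoherent sources combine by intensity addition: L_total = 10·log₁₀(Σ 10^(L_i/10)).
Σ 10^(L/10) = 10^(86/10) + 10^(83/10) = 5.976e+08.
L_total = 10·log₁₀(5.976e+08) = 87.76 dB(A).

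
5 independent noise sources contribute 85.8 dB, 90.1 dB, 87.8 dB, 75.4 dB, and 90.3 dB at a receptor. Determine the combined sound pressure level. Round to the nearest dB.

For uncorrelated sources the intensities add, so convert each level to linear form, sum, and take 10·log₁₀ of the total.
Σ 10^(L/10) = 10^(85.8/10) + 10^(90.1/10) + 10^(87.8/10) + 10^(75.4/10) + 10^(90.3/10) = 3.112e+09.
L_total = 10·log₁₀(3.112e+09) = 94.93 dB.

95 dB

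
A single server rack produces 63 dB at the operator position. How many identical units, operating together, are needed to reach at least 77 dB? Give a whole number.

26

N identical sources give L₁ + 10·log₁₀ N, so require 10·log₁₀ N ≥ 77 − 63 = 14.0 dB.
N ≥ 10^(14.0/10) = 25.119, so N = 26.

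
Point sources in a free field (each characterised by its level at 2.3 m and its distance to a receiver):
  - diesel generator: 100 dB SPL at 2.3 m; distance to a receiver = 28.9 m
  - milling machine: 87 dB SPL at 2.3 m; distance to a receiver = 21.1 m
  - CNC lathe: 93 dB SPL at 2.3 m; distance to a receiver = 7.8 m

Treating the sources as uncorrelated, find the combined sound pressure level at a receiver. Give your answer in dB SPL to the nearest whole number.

Propagate each source to the receiver with L = L_ref − 20·log₁₀(r/r_ref), then add intensities.
diesel generator: 100 − 20·log₁₀(28.9/2.3) = 100 − 21.98 = 78.02 dB SPL.
milling machine: 87 − 20·log₁₀(21.1/2.3) = 87 − 19.25 = 67.75 dB SPL.
CNC lathe: 93 − 20·log₁₀(7.8/2.3) = 93 − 10.61 = 82.39 dB SPL.
Σ 10^(L/10) = 2.428e+08 → L_total = 10·log₁₀(2.428e+08) = 83.85 dB SPL.

84 dB SPL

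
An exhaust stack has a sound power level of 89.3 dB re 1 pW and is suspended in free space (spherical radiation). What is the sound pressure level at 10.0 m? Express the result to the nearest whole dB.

Free-field spherical radiation: L_p = L_w − 10·log₁₀(4π·r²), r = 10.0 m.
4π·r² = 1257 m², 10·log₁₀ of that is 30.992 dB.
L_p = 89.3 − 30.992 = 58.31 dB.

58 dB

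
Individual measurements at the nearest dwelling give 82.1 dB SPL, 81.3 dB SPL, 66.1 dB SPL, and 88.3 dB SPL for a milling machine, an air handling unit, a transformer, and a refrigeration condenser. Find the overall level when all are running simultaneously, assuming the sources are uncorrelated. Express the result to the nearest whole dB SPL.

For uncorrelated sources the intensities add, so convert each level to linear form, sum, and take 10·log₁₀ of the total.
Σ 10^(L/10) = 10^(82.1/10) + 10^(81.3/10) + 10^(66.1/10) + 10^(88.3/10) = 9.772e+08.
L_total = 10·log₁₀(9.772e+08) = 89.90 dB SPL.

90 dB SPL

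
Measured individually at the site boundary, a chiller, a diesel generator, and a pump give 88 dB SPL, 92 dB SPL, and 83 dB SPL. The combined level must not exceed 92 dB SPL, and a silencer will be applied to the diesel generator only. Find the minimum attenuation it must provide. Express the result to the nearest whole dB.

Everything except the diesel generator sums to 10^(88/10) + 10^(83/10) = 8.305e+08 in linear terms, 89.19 dB SPL.
To meet 92 dB SPL overall, the treated diesel generator may contribute at most 10^(92/10) − 8.305e+08 = 7.544e+08, i.e. 88.78 dB SPL.
So the diesel generator must be reduced from 92 to 88.78 dB SPL: IL = 3.22 dB.

3 dB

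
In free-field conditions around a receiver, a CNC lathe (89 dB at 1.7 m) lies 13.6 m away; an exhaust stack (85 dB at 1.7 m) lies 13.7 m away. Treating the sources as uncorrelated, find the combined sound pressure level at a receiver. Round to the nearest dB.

Propagate each source to the receiver with L = L_ref − 20·log₁₀(r/r_ref), then add intensities.
CNC lathe: 89 − 20·log₁₀(13.6/1.7) = 89 − 18.06 = 70.94 dB.
exhaust stack: 85 − 20·log₁₀(13.7/1.7) = 85 − 18.13 = 66.87 dB.
Σ 10^(L/10) = 1.728e+07 → L_total = 10·log₁₀(1.728e+07) = 72.38 dB.

72 dB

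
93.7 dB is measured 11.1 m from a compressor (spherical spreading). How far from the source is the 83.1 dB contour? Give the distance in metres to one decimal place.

37.6 m

Point-source spreading drops the level by 20·log₁₀(r₂/r₁); inverting, r₂/r₁ = 10^(ΔL/20).
r₂ = 11.1·10^((93.7−83.1)/20) = 11.1·10^(10.6/20) = 37.61 m.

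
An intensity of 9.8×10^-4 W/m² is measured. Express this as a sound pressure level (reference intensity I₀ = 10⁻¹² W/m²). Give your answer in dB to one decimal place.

89.9 dB

I/I₀ = 9.8×10^-4/10⁻¹² = 9.8×10^8, and L = 10·log₁₀(I/I₀).
L = 10·(0.9912 + 8) = 89.91 dB.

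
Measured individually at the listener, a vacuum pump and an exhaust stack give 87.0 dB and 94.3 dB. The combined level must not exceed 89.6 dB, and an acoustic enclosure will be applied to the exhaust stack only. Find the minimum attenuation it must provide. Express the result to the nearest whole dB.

8 dB

Fixed contribution from the other source: Σ 10^(L/10) = 10^(87.0/10) = 5.012e+08 (87.00 dB).
The limit corresponds to 10^(89.6/10) = 9.120e+08; subtracting the fixed part leaves 4.108e+08 for the exhaust stack, i.e. 86.14 dB.
Required insertion loss = 94.3 − 86.14 = 8.16 dB.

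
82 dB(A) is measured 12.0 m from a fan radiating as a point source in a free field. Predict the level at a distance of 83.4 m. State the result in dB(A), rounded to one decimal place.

Spherical spreading from a point source gives a 20·log₁₀(r₂/r₁) drop.
L₂ = 82 − 20·log₁₀(83.4/12.0) = 82 − 16.840 = 65.16 dB(A).

65.2 dB(A)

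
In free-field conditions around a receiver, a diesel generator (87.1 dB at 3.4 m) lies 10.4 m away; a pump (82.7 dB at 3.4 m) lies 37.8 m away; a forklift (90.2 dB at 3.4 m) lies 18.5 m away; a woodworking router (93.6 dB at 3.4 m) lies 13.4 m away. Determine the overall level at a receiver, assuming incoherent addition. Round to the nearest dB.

First find each source's level at the receiver (point-source: −20·log₁₀(r/r_ref)), then combine on an intensity basis.
diesel generator: 87.1 − 20·log₁₀(10.4/3.4) = 87.1 − 9.71 = 77.39 dB.
pump: 82.7 − 20·log₁₀(37.8/3.4) = 82.7 − 20.92 = 61.78 dB.
forklift: 90.2 − 20·log₁₀(18.5/3.4) = 90.2 − 14.71 = 75.49 dB.
woodworking router: 93.6 − 20·log₁₀(13.4/3.4) = 93.6 − 11.91 = 81.69 dB.
Σ 10^(L/10) = 2.392e+08 → L_total = 10·log₁₀(2.392e+08) = 83.79 dB.

84 dB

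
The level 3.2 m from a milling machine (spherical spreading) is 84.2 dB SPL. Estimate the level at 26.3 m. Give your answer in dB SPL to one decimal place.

65.9 dB SPL

For a point source, L₂ = L₁ − 20·log₁₀(r₂/r₁).
L₂ = 84.2 − 20·log₁₀(26.3/3.2) = 84.2 − 18.296 = 65.90 dB SPL.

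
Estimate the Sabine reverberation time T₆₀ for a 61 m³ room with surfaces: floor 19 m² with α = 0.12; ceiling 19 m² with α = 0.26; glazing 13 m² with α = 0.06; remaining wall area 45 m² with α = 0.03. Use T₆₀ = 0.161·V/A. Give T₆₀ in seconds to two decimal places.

1.05 s

A = Σ Sᵢαᵢ = 19·0.12 + 19·0.26 + 13·0.06 + 45·0.03 = 9.35 m².
T₆₀ = 0.161·V/A = 0.161·61/9.35 = 1.050 s.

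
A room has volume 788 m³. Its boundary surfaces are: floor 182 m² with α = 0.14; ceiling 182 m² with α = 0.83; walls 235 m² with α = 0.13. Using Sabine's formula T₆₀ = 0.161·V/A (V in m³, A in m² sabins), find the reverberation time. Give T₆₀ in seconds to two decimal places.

0.61 s

Total absorption A = 182·0.14 + 182·0.83 + 235·0.13 = 207.09 m² sabins.
T₆₀ = 0.161 × 788 / 207.09 = 0.613 s.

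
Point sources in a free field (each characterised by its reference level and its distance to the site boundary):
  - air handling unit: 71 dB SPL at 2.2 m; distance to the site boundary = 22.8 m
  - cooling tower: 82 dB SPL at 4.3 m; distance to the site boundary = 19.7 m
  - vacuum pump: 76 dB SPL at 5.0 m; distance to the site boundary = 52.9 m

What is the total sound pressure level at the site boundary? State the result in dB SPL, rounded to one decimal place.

First find each source's level at the receiver (point-source: −20·log₁₀(r/r_ref)), then combine on an intensity basis.
air handling unit: 71 − 20·log₁₀(22.8/2.2) = 71 − 20.31 = 50.69 dB SPL.
cooling tower: 82 − 20·log₁₀(19.7/4.3) = 82 − 13.22 = 68.78 dB SPL.
vacuum pump: 76 − 20·log₁₀(52.9/5.0) = 76 − 20.49 = 55.51 dB SPL.
Σ 10^(L/10) = 8.024e+06 → L_total = 10·log₁₀(8.024e+06) = 69.04 dB SPL.

69.0 dB SPL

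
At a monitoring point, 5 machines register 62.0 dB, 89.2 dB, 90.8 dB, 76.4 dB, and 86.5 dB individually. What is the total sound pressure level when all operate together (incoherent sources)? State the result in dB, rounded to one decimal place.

94.0 dB

For uncorrelated sources the intensities add, so convert each level to linear form, sum, and take 10·log₁₀ of the total.
Σ 10^(L/10) = 10^(62.0/10) + 10^(89.2/10) + 10^(90.8/10) + 10^(76.4/10) + 10^(86.5/10) = 2.526e+09.
L_total = 10·log₁₀(2.526e+09) = 94.02 dB.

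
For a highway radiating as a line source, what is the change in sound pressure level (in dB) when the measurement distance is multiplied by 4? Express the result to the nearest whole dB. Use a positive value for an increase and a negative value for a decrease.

Line-source spreading: ΔL = −10·log₁₀(r₂/r₁).
ΔL = −10·log₁₀(4) = -6.02 dB.

-6 dB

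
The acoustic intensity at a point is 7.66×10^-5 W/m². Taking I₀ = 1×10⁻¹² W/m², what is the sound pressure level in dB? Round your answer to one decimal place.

Dividing by I₀ shifts the exponent by 12: I/I₀ = 7.66×10^7.
L = 10·(0.8842 + 7) = 78.84 dB.

78.8 dB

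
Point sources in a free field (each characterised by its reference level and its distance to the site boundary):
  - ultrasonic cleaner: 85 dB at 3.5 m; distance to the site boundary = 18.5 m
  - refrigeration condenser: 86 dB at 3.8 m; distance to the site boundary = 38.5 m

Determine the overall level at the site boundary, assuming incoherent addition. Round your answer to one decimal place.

71.8 dB

Propagate each source to the receiver with L = L_ref − 20·log₁₀(r/r_ref), then add intensities.
ultrasonic cleaner: 85 − 20·log₁₀(18.5/3.5) = 85 − 14.46 = 70.54 dB.
refrigeration condenser: 86 − 20·log₁₀(38.5/3.8) = 86 − 20.11 = 65.89 dB.
Σ 10^(L/10) = 1.520e+07 → L_total = 10·log₁₀(1.520e+07) = 71.82 dB.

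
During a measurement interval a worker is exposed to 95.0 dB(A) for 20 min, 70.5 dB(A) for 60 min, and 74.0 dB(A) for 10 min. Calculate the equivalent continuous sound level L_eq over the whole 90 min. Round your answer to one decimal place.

L_eq = 10·log₁₀[(1/T)·Σ tᵢ·10^(Lᵢ/10)] with T = 90 min.
Σ tᵢ·10^(Lᵢ/10) = 20·10^(95.0/10) + 60·10^(70.5/10) + 10·10^(74.0/10) = 6.417e+10.
L_eq = 10·log₁₀(6.417e+10/90) = 88.53 dB(A).

88.5 dB(A)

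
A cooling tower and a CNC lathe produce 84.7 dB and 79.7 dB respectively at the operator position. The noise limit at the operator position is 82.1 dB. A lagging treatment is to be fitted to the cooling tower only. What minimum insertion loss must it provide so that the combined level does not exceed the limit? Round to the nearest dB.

Everything except the cooling tower sums to 10^(79.7/10) = 9.333e+07 in linear terms, 79.70 dB.
To meet 82.1 dB overall, the treated cooling tower may contribute at most 10^(82.1/10) − 9.333e+07 = 6.886e+07, i.e. 78.38 dB.
Required insertion loss = 84.7 − 78.38 = 6.32 dB.

6 dB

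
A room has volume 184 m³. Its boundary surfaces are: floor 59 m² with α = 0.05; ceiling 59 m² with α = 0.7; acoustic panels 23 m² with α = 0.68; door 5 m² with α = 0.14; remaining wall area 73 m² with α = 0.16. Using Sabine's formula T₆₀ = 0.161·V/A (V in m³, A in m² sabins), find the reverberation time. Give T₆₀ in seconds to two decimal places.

0.41 s

Summing Sᵢαᵢ: 59·0.05 + 59·0.7 + 23·0.68 + 5·0.14 + 73·0.16 = 72.27 m².
T₆₀ = 0.161·V/A = 0.161·184/72.27 = 0.410 s.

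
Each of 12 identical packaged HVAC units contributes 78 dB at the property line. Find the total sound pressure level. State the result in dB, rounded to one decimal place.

N identical incoherent sources raise the level by 10·log₁₀ N.
L_total = 78 + 10·log₁₀(12) = 78 + 10.792 = 88.79 dB.

88.8 dB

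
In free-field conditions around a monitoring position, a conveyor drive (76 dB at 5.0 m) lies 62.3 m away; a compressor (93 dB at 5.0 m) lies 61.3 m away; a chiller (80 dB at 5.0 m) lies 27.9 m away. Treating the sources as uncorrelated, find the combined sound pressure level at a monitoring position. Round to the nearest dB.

72 dB

Apply inverse-square spreading to bring every level to the receiver, then sum 10^(L/10).
conveyor drive: 76 − 20·log₁₀(62.3/5.0) = 76 − 21.91 = 54.09 dB.
compressor: 93 − 20·log₁₀(61.3/5.0) = 93 − 21.77 = 71.23 dB.
chiller: 80 − 20·log₁₀(27.9/5.0) = 80 − 14.93 = 65.07 dB.
Σ 10^(L/10) = 1.674e+07 → L_total = 10·log₁₀(1.674e+07) = 72.24 dB.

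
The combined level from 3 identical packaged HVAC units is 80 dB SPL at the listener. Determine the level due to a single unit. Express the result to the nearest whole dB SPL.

For N identical incoherent sources L_total = L₁ + 10·log₁₀ N, so L₁ = 80 − 10·log₁₀(3) = 80 − 4.771.

75 dB SPL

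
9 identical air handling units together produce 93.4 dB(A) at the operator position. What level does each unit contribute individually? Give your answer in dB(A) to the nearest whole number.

Dividing the total intensity by 9 lowers the level by 10·log₁₀ 9 = 9.542 dB: L₁ = 93.4 − 9.542.

84 dB(A)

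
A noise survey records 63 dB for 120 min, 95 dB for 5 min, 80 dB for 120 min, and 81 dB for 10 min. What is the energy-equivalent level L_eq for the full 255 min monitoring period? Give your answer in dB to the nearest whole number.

L_eq = 10·log₁₀[(1/T)·Σ tᵢ·10^(Lᵢ/10)] with T = 255 min.
Σ tᵢ·10^(Lᵢ/10) = 120·10^(63/10) + 5·10^(95/10) + 120·10^(80/10) + 10·10^(81/10) = 2.931e+10.
L_eq = 10·log₁₀(2.931e+10/255) = 80.60 dB.

81 dB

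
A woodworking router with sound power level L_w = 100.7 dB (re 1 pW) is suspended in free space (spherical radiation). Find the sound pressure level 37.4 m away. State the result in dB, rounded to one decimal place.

58.3 dB

Free-field spherical radiation: L_p = L_w − 10·log₁₀(4π·r²), r = 37.4 m.
4π·r² = 1.758e+04 m², 10·log₁₀ of that is 42.450 dB.
L_p = 100.7 − 42.450 = 58.25 dB.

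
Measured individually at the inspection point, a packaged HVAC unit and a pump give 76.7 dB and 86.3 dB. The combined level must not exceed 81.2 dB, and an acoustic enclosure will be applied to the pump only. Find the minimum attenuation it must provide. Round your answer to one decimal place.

The untreated sources together contribute 10^(76.7/10) = 4.677e+07, i.e. 76.70 dB.
The limit corresponds to 10^(81.2/10) = 1.318e+08; subtracting the fixed part leaves 8.505e+07 for the pump, i.e. 79.30 dB.
Required insertion loss = 86.3 − 79.30 = 7.00 dB.

7.0 dB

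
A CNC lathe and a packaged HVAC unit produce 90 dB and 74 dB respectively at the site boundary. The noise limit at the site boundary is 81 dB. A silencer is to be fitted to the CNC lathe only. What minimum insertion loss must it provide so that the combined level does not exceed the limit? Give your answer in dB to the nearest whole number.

10 dB

The untreated sources together contribute 10^(74/10) = 2.512e+07, i.e. 74.00 dB.
The limit corresponds to 10^(81/10) = 1.259e+08; subtracting the fixed part leaves 1.008e+08 for the CNC lathe, i.e. 80.03 dB.
So the CNC lathe must be reduced from 90 to 80.03 dB: IL = 9.97 dB.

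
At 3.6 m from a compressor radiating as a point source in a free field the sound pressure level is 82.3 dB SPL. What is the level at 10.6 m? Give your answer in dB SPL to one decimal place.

Point-source attenuation: ΔL = 20·log₁₀(r₂/r₁) = 20·log₁₀(10.6/3.6) = 9.380 dB.
L₂ = 82.3 − 20·log₁₀(10.6/3.6) = 82.3 − 9.380 = 72.92 dB SPL.

72.9 dB SPL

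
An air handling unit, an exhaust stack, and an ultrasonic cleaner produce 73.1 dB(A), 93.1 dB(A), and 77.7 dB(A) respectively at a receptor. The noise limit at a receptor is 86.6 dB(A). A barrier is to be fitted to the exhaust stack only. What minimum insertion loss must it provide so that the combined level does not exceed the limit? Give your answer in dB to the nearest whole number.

7 dB

Everything except the exhaust stack sums to 10^(73.1/10) + 10^(77.7/10) = 7.930e+07 in linear terms, 78.99 dB(A).
To meet 86.6 dB(A) overall, the treated exhaust stack may contribute at most 10^(86.6/10) − 7.930e+07 = 3.778e+08, i.e. 85.77 dB(A).
Required insertion loss = 93.1 − 85.77 = 7.33 dB.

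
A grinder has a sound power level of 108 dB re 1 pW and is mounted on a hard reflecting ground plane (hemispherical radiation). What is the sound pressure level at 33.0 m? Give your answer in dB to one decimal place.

Free-field hemispherical radiation: L_p = L_w − 10·log₁₀(2π·r²), r = 33.0 m.
2π·r² = 6842 m², 10·log₁₀ of that is 38.352 dB.
L_p = 108 − 38.352 = 69.65 dB.

69.6 dB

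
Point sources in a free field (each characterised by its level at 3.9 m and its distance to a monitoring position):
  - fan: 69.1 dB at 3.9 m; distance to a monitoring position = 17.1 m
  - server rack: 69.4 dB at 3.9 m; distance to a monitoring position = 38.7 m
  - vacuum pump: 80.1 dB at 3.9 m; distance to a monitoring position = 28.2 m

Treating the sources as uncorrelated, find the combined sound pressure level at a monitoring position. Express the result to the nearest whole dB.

64 dB

First find each source's level at the receiver (point-source: −20·log₁₀(r/r_ref)), then combine on an intensity basis.
fan: 69.1 − 20·log₁₀(17.1/3.9) = 69.1 − 12.84 = 56.26 dB.
server rack: 69.4 − 20·log₁₀(38.7/3.9) = 69.4 − 19.93 = 49.47 dB.
vacuum pump: 80.1 − 20·log₁₀(28.2/3.9) = 80.1 − 17.18 = 62.92 dB.
Σ 10^(L/10) = 2.468e+06 → L_total = 10·log₁₀(2.468e+06) = 63.92 dB.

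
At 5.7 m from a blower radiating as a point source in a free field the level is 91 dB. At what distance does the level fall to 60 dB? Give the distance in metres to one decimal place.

202.2 m

Point-source spreading drops the level by 20·log₁₀(r₂/r₁); inverting, r₂/r₁ = 10^(ΔL/20).
r₂ = 5.7·10^((91−60)/20) = 5.7·10^(31.0/20) = 202.24 m.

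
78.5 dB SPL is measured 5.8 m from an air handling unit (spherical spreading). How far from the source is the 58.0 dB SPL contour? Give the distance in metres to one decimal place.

61.4 m

For a point source L₁ − L₂ = 20·log₁₀(r₂/r₁), so r₂ = r₁·10^((L₁−L₂)/20).
r₂ = 5.8·10^((78.5−58.0)/20) = 5.8·10^(20.5/20) = 61.44 m.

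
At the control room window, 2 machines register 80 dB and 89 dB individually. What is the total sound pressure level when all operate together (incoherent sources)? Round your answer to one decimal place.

For uncorrelated sources the intensities add, so convert each level to linear form, sum, and take 10·log₁₀ of the total.
Σ 10^(L/10) = 10^(80/10) + 10^(89/10) = 8.943e+08.
L_total = 10·log₁₀(8.943e+08) = 89.51 dB.

89.5 dB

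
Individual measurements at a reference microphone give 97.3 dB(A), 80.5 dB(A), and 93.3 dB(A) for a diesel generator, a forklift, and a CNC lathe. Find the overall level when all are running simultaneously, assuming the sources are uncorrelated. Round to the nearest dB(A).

99 dB(A)

Incoherent sources combine by intensity addition: L_total = 10·log₁₀(Σ 10^(L_i/10)).
Σ 10^(L/10) = 10^(97.3/10) + 10^(80.5/10) + 10^(93.3/10) = 7.620e+09.
L_total = 10·log₁₀(7.620e+09) = 98.82 dB(A).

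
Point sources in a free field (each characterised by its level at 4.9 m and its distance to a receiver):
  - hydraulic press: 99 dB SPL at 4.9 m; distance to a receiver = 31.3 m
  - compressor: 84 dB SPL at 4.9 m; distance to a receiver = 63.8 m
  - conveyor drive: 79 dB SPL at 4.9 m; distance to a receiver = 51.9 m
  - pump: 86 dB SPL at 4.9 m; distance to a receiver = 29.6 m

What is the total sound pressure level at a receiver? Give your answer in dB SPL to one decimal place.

83.2 dB SPL

Apply inverse-square spreading to bring every level to the receiver, then sum 10^(L/10).
hydraulic press: 99 − 20·log₁₀(31.3/4.9) = 99 − 16.11 = 82.89 dB SPL.
compressor: 84 − 20·log₁₀(63.8/4.9) = 84 − 22.29 = 61.71 dB SPL.
conveyor drive: 79 − 20·log₁₀(51.9/4.9) = 79 − 20.50 = 58.50 dB SPL.
pump: 86 − 20·log₁₀(29.6/4.9) = 86 − 15.62 = 70.38 dB SPL.
Σ 10^(L/10) = 2.078e+08 → L_total = 10·log₁₀(2.078e+08) = 83.18 dB SPL.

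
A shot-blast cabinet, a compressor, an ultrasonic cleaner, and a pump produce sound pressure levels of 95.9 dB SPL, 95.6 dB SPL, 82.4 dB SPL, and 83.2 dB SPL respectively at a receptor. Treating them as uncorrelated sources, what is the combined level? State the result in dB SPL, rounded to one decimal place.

99.0 dB SPL

For uncorrelated sources the intensities add, so convert each level to linear form, sum, and take 10·log₁₀ of the total.
Σ 10^(L/10) = 10^(95.9/10) + 10^(95.6/10) + 10^(82.4/10) + 10^(83.2/10) = 7.904e+09.
L_total = 10·log₁₀(7.904e+09) = 98.98 dB SPL.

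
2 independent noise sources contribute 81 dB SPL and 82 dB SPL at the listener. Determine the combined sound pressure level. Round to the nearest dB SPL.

85 dB SPL

For uncorrelated sources the intensities add, so convert each level to linear form, sum, and take 10·log₁₀ of the total.
Σ 10^(L/10) = 10^(81/10) + 10^(82/10) = 2.844e+08.
L_total = 10·log₁₀(2.844e+08) = 84.54 dB SPL.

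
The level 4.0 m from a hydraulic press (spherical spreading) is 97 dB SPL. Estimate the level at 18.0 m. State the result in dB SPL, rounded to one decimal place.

83.9 dB SPL

Spherical spreading from a point source gives a 20·log₁₀(r₂/r₁) drop.
L₂ = 97 − 20·log₁₀(18.0/4.0) = 97 − 13.064 = 83.94 dB SPL.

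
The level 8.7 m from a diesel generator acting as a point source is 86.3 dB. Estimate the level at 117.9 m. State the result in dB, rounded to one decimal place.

Point-source attenuation: ΔL = 20·log₁₀(r₂/r₁) = 20·log₁₀(117.9/8.7) = 22.640 dB.
L₂ = 86.3 − 20·log₁₀(117.9/8.7) = 86.3 − 22.640 = 63.66 dB.

63.7 dB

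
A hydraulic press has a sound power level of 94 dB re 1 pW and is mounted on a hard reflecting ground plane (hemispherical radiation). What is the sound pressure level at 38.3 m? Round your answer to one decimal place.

54.4 dB

The power spreads over a hemisphere of area 2π·r², so L_p = L_w − 10·log₁₀(2π·r²).
2π·r² = 9217 m², 10·log₁₀ of that is 39.646 dB.
L_p = 94 − 39.646 = 54.35 dB.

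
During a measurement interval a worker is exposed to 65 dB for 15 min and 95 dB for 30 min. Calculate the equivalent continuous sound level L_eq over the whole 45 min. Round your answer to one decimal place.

93.2 dB

Weight each interval's intensity by its duration and average over T = 45 min:
Σ tᵢ·10^(Lᵢ/10) = 15·10^(65/10) + 30·10^(95/10) = 9.492e+10.
L_eq = 10·log₁₀(9.492e+10/45) = 93.24 dB.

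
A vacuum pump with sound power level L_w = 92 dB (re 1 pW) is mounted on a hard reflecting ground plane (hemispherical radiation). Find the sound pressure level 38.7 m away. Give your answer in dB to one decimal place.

52.3 dB

The power spreads over a hemisphere of area 2π·r², so L_p = L_w − 10·log₁₀(2π·r²).
2π·r² = 9410 m², 10·log₁₀ of that is 39.736 dB.
L_p = 92 − 39.736 = 52.26 dB.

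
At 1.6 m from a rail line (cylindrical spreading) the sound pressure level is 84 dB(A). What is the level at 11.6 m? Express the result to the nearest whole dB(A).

75 dB(A)

Cylindrical spreading from a line source gives a 10·log₁₀(r₂/r₁) drop.
L₂ = 84 − 10·log₁₀(11.6/1.6) = 84 − 8.603 = 75.40 dB(A).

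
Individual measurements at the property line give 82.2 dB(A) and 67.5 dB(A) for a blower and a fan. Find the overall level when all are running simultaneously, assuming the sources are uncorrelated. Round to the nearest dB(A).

82 dB(A)

For uncorrelated sources the intensities add, so convert each level to linear form, sum, and take 10·log₁₀ of the total.
Σ 10^(L/10) = 10^(82.2/10) + 10^(67.5/10) = 1.716e+08.
L_total = 10·log₁₀(1.716e+08) = 82.34 dB(A).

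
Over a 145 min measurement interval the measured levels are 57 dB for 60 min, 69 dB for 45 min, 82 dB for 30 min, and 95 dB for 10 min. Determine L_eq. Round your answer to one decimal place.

84.0 dB

L_eq = 10·log₁₀[(1/T)·Σ tᵢ·10^(Lᵢ/10)] with T = 145 min.
Σ tᵢ·10^(Lᵢ/10) = 60·10^(57/10) + 45·10^(69/10) + 30·10^(82/10) + 10·10^(95/10) = 3.676e+10.
L_eq = 10·log₁₀(3.676e+10/145) = 84.04 dB.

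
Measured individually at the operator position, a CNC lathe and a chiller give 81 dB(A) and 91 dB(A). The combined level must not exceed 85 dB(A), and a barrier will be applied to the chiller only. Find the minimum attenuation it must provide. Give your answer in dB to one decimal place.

Everything except the chiller sums to 10^(81/10) = 1.259e+08 in linear terms, 81.00 dB(A).
To meet 85 dB(A) overall, the treated chiller may contribute at most 10^(85/10) − 1.259e+08 = 1.903e+08, i.e. 82.80 dB(A).
So the chiller must be reduced from 91 to 82.80 dB(A): IL = 8.20 dB.

8.2 dB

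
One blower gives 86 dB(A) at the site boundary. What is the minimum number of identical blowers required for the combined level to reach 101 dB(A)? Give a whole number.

32

The shortfall is 101 − 86 = 15.0 dB, and N units add 10·log₁₀ N, so need 10·log₁₀ N ≥ 15.0.
N ≥ 10^(15.0/10) = 31.623, so N = 32.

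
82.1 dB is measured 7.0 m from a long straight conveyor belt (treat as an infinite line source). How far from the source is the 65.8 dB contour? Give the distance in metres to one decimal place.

For a line source L₁ − L₂ = 10·log₁₀(r₂/r₁), so r₂ = r₁·10^((L₁−L₂)/10).
r₂ = 7.0·10^((82.1−65.8)/10) = 7.0·10^(16.3/10) = 298.61 m.

298.6 m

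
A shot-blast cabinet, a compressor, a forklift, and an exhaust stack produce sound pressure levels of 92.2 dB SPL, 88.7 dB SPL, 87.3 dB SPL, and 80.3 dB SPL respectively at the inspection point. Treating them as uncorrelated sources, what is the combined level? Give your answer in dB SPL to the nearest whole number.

For uncorrelated sources the intensities add, so convert each level to linear form, sum, and take 10·log₁₀ of the total.
Σ 10^(L/10) = 10^(92.2/10) + 10^(88.7/10) + 10^(87.3/10) + 10^(80.3/10) = 3.045e+09.
L_total = 10·log₁₀(3.045e+09) = 94.84 dB SPL.

95 dB SPL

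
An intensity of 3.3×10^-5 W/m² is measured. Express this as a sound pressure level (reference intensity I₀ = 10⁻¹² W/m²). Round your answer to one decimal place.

L = 10·log₁₀(I/I₀) = 10·log₁₀(3.3×10^-5/10⁻¹²) = 10·log₁₀(3.3×10^7).
L = 10·(0.5185 + 7) = 75.19 dB.

75.2 dB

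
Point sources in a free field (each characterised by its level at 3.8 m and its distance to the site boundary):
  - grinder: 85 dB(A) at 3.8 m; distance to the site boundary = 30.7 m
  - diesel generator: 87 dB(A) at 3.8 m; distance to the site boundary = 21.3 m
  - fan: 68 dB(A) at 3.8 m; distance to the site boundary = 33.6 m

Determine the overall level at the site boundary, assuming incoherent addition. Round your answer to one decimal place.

First find each source's level at the receiver (point-source: −20·log₁₀(r/r_ref)), then combine on an intensity basis.
grinder: 85 − 20·log₁₀(30.7/3.8) = 85 − 18.15 = 66.85 dB(A).
diesel generator: 87 − 20·log₁₀(21.3/3.8) = 87 − 14.97 = 72.03 dB(A).
fan: 68 − 20·log₁₀(33.6/3.8) = 68 − 18.93 = 49.07 dB(A).
Σ 10^(L/10) = 2.088e+07 → L_total = 10·log₁₀(2.088e+07) = 73.20 dB(A).

73.2 dB(A)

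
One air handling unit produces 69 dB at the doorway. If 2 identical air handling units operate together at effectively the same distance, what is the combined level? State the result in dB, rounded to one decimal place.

72.0 dB

N identical incoherent sources raise the level by 10·log₁₀ N.
L_total = 69 + 10·log₁₀(2) = 69 + 3.010 = 72.01 dB.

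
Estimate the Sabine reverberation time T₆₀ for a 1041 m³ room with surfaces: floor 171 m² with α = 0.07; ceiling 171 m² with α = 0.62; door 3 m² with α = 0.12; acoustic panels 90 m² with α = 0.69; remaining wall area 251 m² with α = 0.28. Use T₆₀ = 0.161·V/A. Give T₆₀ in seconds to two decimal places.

0.67 s

Summing Sᵢαᵢ: 171·0.07 + 171·0.62 + 3·0.12 + 90·0.69 + 251·0.28 = 250.73 m².
T₆₀ = 0.161·V/A = 0.161·1041/250.73 = 0.668 s.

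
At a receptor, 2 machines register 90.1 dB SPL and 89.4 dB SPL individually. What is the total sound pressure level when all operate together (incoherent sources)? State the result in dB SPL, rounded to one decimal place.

92.8 dB SPL

For uncorrelated sources the intensities add, so convert each level to linear form, sum, and take 10·log₁₀ of the total.
Σ 10^(L/10) = 10^(90.1/10) + 10^(89.4/10) = 1.894e+09.
L_total = 10·log₁₀(1.894e+09) = 92.77 dB SPL.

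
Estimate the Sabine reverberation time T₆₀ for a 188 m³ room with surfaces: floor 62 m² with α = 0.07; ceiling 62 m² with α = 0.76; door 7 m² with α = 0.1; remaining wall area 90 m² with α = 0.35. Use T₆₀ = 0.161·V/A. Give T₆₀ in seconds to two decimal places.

0.36 s

A = Σ Sᵢαᵢ = 62·0.07 + 62·0.76 + 7·0.1 + 90·0.35 = 83.66 m².
T₆₀ = 0.161·V/A = 0.161·188/83.66 = 0.362 s.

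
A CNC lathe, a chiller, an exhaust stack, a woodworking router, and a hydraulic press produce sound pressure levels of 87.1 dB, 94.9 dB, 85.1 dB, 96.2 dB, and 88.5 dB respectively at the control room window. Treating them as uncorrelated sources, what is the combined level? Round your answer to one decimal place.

99.4 dB

For uncorrelated sources the intensities add, so convert each level to linear form, sum, and take 10·log₁₀ of the total.
Σ 10^(L/10) = 10^(87.1/10) + 10^(94.9/10) + 10^(85.1/10) + 10^(96.2/10) + 10^(88.5/10) = 8.803e+09.
L_total = 10·log₁₀(8.803e+09) = 99.45 dB.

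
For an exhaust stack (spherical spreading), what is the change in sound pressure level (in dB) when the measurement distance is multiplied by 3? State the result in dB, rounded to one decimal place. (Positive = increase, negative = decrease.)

With spherical spreading the level changes by −20·log₁₀(r₂/r₁).
ΔL = −20·log₁₀(3) = -9.54 dB.

-9.5 dB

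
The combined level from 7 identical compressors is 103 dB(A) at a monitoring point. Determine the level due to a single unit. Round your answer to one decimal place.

Dividing the total intensity by 7 lowers the level by 10·log₁₀ 7 = 8.451 dB: L₁ = 103 − 8.451.

94.5 dB(A)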